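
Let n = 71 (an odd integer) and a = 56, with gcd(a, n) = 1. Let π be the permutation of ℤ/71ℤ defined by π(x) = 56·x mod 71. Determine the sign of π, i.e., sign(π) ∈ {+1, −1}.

-1

Start at x=28: 28 → 6 → 52 → 1 → 56 → 12 → 33 → … (one orbit).
Decompose π into cycles: lengths [70, 1] (2 cycles, including the fixed point 0).
71 − 2 = 69 transpositions; sign(π) = (−1)^69 = -1.
(56|71)_J = -1 (Zolotarev's lemma cross-check).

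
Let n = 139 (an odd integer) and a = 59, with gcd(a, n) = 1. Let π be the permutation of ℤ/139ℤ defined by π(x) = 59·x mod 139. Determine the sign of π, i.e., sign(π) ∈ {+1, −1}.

Trace 82: π^k(82) = [82, 112, 75, 116, 33, 1, 59] for k=0..6.
Cycle lengths of π_59 on ℤ/139ℤ: [46, 46, 46, 1]; 4 cycles in total.
4 cycles on 139: each ℓ→(−1)^(ℓ−1), product (−1)^135 = -1.

-1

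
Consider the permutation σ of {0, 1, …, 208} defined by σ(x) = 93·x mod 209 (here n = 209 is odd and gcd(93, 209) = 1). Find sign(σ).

+1

Start at x=81: 81 → 9 → 1 → 93 → 80 → 125 → 130 → … (one orbit).
Cycle lengths of π_93 on ℤ/209ℤ: [45, 45, 45, 45, 9, 9, 5, 5, 1]; 9 cycles in total.
209 − 9 = 200 transpositions; sign(π) = (−1)^200 = +1.
(93|209)_J = +1 (Zolotarev's lemma cross-check).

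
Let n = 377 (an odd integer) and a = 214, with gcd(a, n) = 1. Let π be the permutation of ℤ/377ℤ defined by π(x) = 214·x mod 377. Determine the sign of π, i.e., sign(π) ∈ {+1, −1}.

+1

Start at x=215: 215 → 16 → 31 → 225 → 271 → 313 → 253 → … (one orbit).
Decompose π into cycles: lengths [84, 84, 84, 84, 28, 12, 1] (7 cycles, including the fixed point 0).
sign(π) = (−1)^{n − #cycles} = (−1)^{377−7} = (−1)^370 = +1.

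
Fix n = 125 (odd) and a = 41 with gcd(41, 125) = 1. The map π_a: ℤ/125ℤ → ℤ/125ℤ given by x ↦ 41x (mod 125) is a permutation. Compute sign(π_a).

Start at x=41: 41 → 56 → 46 → 11 → 76 → 116 → 6 → … (one orbit).
Cycle lengths of π_41 on ℤ/125ℤ: [25, 25, 25, 25, 5, 5, 5, 5, 1, 1, 1, 1, 1]; 13 cycles in total.
Σ(ℓ_i−1) = 125−13 = 112; sign = (−1)^112 = +1.

+1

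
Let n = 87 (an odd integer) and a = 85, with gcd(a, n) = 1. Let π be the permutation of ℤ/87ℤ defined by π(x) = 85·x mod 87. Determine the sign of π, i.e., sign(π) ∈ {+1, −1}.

Orbit of 28 under x↦85x: [28, 31, 25, 37, 13, 61, 52]… (length divides ord_87(85)).
Cycle lengths of π_85 on ℤ/87ℤ: [28, 28, 28, 1, 1, 1]; 6 cycles in total.
87 − 6 = 81 transpositions; sign(π) = (−1)^81 = -1.

-1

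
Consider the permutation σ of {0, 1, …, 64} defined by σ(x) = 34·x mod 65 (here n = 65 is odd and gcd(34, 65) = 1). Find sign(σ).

Orbit of 34 under x↦34x: [34, 51, 44, 1]… (length divides ord_65(34)).
18 cycles of lengths [4, 4, 4, 4, 4, 4, 4, 4, 4, 4, 4, 4, 4, 4, 4, 2, 2, 1].
n − c = 65 − 18 = 47; sign = (−1)^47 = -1.
Check: (34/65) = -1 by Zolotarev.

-1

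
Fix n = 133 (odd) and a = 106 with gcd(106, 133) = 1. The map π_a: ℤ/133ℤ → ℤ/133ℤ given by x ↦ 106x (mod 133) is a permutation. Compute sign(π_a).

+1

Trace 1: π^k(1) = [1, 106, 64] for k=0..2.
Cycle lengths of π_106 on ℤ/133ℤ: [3, 3, 3, 3, 3, 3, 3, 3, 3, 3, 3, 3, 3, 3, 3, 3, 3, 3, 3, 3, 3, 3, 3, 3, 3, 3, 3, 3, 3, 3, 3, 3, 3, 3, 3, 3, 3, 3, 3, 3, 3, 3, 1, 1, 1, 1, 1, 1, 1]; 49 cycles in total.
sign(π) = (−1)^{n − #cycles} = (−1)^{133−49} = (−1)^84 = +1.
Via Zolotarev, sign(π_{106}) = (106|133) = +1.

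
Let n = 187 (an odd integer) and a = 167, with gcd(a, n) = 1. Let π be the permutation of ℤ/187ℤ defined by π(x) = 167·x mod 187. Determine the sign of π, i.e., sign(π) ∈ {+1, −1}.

+1

Orbit of 112 under x↦167x: [112, 4, 107, 104, 164, 86, 150]… (length divides ord_187(167)).
Decompose π into cycles: lengths [80, 80, 16, 10, 1] (5 cycles, including the fixed point 0).
5 cycles on 187: each ℓ→(−1)^(ℓ−1), product (−1)^182 = +1.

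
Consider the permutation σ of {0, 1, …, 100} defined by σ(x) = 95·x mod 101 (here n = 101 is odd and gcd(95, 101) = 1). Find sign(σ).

Start at x=36: 36 → 87 → 84 → 1 → 95 → 36 (one orbit).
The orbit structure of x ↦ 95x mod 101: 21 orbits of sizes [5, 5, 5, 5, 5, 5, 5, 5, 5, 5, 5, 5, 5, 5, 5, 5, 5, 5, 5, 5, 1].
sign(π) = (−1)^{n − #cycles} = (−1)^{101−21} = (−1)^80 = +1.

+1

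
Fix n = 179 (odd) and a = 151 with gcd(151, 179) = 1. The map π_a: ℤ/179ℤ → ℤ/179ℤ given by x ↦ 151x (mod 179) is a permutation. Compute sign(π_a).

Start at x=46: 46 → 144 → 85 → 126 → 52 → 155 → 135 → … (one orbit).
The orbit structure of x ↦ 151x mod 179: 3 orbits of sizes [89, 89, 1].
179 − 3 = 176 transpositions; sign(π) = (−1)^176 = +1.

+1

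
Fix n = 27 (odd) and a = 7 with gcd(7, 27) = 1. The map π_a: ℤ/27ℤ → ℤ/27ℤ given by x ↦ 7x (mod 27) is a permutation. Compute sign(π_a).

+1

Start at x=10: 10 → 16 → 4 → 1 → 7 → 22 → 19 → … (one orbit).
Cycle lengths of π_7 on ℤ/27ℤ: [9, 9, 3, 3, 1, 1, 1]; 7 cycles in total.
Σ(ℓ_i−1) = 27−7 = 20; sign = (−1)^20 = +1.
The Jacobi symbol (7|27) = +1 (Zolotarev) agrees.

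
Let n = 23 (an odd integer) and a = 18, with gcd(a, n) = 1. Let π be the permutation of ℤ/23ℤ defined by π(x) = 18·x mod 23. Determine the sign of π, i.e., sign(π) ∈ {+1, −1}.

Orbit of 6 under x↦18x: [6, 16, 12, 9, 1, 18, 2]… (length divides ord_23(18)).
The orbit structure of x ↦ 18x mod 23: 3 orbits of sizes [11, 11, 1].
sign(π) = (−1)^{n − #cycles} = (−1)^{23−3} = (−1)^20 = +1.

+1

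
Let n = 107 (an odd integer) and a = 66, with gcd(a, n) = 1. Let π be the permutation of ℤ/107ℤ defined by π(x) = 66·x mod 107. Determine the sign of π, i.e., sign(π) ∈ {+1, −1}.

Start at x=70: 70 → 19 → 77 → 53 → 74 → 69 → 60 → … (one orbit).
Decompose π into cycles: lengths [106, 1] (2 cycles, including the fixed point 0).
n − c = 107 − 2 = 105; sign = (−1)^105 = -1.
(66|107)_J = -1 (Zolotarev's lemma cross-check).

-1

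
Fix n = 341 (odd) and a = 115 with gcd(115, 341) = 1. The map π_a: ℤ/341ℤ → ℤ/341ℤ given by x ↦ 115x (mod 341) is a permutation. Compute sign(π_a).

-1

Orbit of 20 under x↦115x: [20, 254, 225, 300, 59, 306, 67]… (length divides ord_341(115)).
Cycle type of π: 30×11 + 5×2 + 1; total 14 cycles.
14 cycles on 341: each ℓ→(−1)^(ℓ−1), product (−1)^327 = -1.
Zolotarev: (115|341) = -1, matching the cycle-count sign.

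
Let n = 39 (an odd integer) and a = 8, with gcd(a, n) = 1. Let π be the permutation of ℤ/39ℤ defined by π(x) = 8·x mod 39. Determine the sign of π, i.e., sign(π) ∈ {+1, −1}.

Start at x=8: 8 → 25 → 5 → 1 → 8 (one orbit).
π_8 has 11 disjoint cycles with lengths [4, 4, 4, 4, 4, 4, 4, 4, 4, 2, 1] on {0,…,38}.
11 cycles on 39: each ℓ→(−1)^(ℓ−1), product (−1)^28 = +1.

+1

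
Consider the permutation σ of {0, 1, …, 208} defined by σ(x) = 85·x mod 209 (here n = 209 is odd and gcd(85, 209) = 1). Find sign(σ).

-1

Orbit of 45 under x↦85x: [45, 63, 130, 182, 4, 131, 58]… (length divides ord_209(85)).
π_85 has 6 disjoint cycles with lengths [90, 90, 10, 9, 9, 1] on {0,…,208}.
With 6 cycles on 209 points, sign = (−1)^{209−6} = -1.
The Jacobi symbol (85|209) = -1 (Zolotarev) agrees.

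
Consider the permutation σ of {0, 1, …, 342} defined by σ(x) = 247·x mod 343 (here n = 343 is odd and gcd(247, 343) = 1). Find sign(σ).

+1

Orbit of 337 under x↦247x: [337, 233, 270, 148, 198, 200, 8]… (length divides ord_343(247)).
7 cycles of lengths [147, 147, 21, 21, 3, 3, 1].
With 7 cycles on 343 points, sign = (−1)^{343−7} = +1.
Via Zolotarev, sign(π_{247}) = (247|343) = +1.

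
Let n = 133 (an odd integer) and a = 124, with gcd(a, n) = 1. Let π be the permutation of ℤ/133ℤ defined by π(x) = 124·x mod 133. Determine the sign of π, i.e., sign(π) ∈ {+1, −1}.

+1

Trace 110: π^k(110) = [110, 74, 132, 9, 52, 64, 89] for k=0..6.
9 cycles of lengths [18, 18, 18, 18, 18, 18, 18, 6, 1].
With 9 cycles on 133 points, sign = (−1)^{133−9} = +1.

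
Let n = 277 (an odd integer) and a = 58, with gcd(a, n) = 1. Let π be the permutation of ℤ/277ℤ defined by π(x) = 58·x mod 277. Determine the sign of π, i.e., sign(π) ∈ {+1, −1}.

Trace 166: π^k(166) = [166, 210, 269, 90, 234, 276, 219] for k=0..6.
Cycle lengths of π_58 on ℤ/277ℤ: [276, 1]; 2 cycles in total.
277 − 2 = 275 transpositions; sign(π) = (−1)^275 = -1.

-1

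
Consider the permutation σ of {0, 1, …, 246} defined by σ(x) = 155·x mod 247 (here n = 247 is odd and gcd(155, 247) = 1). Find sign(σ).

Trace 66: π^k(66) = [66, 103, 157, 129, 235, 116, 196] for k=0..6.
Cycle type of π: 18×13 + 2×6 + 1; total 20 cycles.
sign(π) = (−1)^{n − #cycles} = (−1)^{247−20} = (−1)^227 = -1.
Via Zolotarev, sign(π_{155}) = (155|247) = -1.

-1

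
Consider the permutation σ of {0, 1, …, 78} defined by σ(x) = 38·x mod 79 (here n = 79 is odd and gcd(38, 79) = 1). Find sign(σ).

+1

Orbit of 64 under x↦38x: [64, 62, 65, 21, 8, 67, 18]… (length divides ord_79(38)).
Decompose π into cycles: lengths [13, 13, 13, 13, 13, 13, 1] (7 cycles, including the fixed point 0).
n − c = 79 − 7 = 72; sign = (−1)^72 = +1.
Via Zolotarev, sign(π_{38}) = (38|79) = +1.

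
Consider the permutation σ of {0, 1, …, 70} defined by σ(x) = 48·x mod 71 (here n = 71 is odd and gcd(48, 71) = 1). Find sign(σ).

+1

Trace 48: π^k(48) = [48, 32, 45, 30, 20, 37, 1] for k=0..6.
The orbit structure of x ↦ 48x mod 71: 11 orbits of sizes [7, 7, 7, 7, 7, 7, 7, 7, 7, 7, 1].
Σ(ℓ_i−1) = 71−11 = 60; sign = (−1)^60 = +1.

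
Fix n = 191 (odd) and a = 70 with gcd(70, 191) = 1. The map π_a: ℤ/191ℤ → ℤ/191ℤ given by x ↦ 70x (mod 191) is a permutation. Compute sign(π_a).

-1

Orbit of 121 under x↦70x: [121, 66, 36, 37, 107, 41, 5]… (length divides ord_191(70)).
Cycle lengths of π_70 on ℤ/191ℤ: [38, 38, 38, 38, 38, 1]; 6 cycles in total.
6 cycles on 191: each ℓ→(−1)^(ℓ−1), product (−1)^185 = -1.
The Jacobi symbol (70|191) = -1 (Zolotarev) agrees.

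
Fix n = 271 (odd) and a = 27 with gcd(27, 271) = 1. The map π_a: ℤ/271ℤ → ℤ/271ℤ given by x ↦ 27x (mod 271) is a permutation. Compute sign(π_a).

Trace 261: π^k(261) = [261, 1, 27, 187, 171, 10, 270] for k=0..6.
Cycle lengths of π_27 on ℤ/271ℤ: [10, 10, 10, 10, 10, 10, 10, 10, 10, 10, 10, 10, 10, 10, 10, 10, 10, 10, 10, 10, 10, 10, 10, 10, 10, 10, 10, 1]; 28 cycles in total.
28 cycles on 271: each ℓ→(−1)^(ℓ−1), product (−1)^243 = -1.
The Jacobi symbol (27|271) = -1 (Zolotarev) agrees.

-1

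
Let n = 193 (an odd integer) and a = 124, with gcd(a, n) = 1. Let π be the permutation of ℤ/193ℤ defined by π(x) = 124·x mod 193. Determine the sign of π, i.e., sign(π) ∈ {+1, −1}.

+1

Trace 112: π^k(112) = [112, 185, 166, 126, 184, 42, 190] for k=0..6.
The orbit structure of x ↦ 124x mod 193: 7 orbits of sizes [32, 32, 32, 32, 32, 32, 1].
sign(π) = (−1)^{n − #cycles} = (−1)^{193−7} = (−1)^186 = +1.
Zolotarev: (124|193) = +1, matching the cycle-count sign.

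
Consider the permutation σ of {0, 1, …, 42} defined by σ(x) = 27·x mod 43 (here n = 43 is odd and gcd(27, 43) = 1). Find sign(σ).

-1

Orbit of 2 under x↦27x: [2, 11, 39, 21, 8, 1, 27]… (length divides ord_43(27)).
4 cycles of lengths [14, 14, 14, 1].
n − c = 43 − 4 = 39; sign = (−1)^39 = -1.
Via Zolotarev, sign(π_{27}) = (27|43) = -1.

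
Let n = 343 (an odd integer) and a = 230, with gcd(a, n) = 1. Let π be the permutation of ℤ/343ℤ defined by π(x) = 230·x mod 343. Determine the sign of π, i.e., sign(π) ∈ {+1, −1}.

-1

Trace 272: π^k(272) = [272, 134, 293, 162, 216, 288, 41] for k=0..6.
Cycle type of π: 98×3 + 14×3 + 2×3 + 1; total 10 cycles.
343 − 10 = 333 transpositions; sign(π) = (−1)^333 = -1.
Zolotarev: (230|343) = -1, matching the cycle-count sign.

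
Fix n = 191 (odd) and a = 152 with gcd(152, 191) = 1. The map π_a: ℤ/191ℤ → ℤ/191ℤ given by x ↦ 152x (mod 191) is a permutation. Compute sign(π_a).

-1

Trace 152: π^k(152) = [152, 184, 82, 49, 190, 39, 7] for k=0..6.
Decompose π into cycles: lengths [10, 10, 10, 10, 10, 10, 10, 10, 10, 10, 10, 10, 10, 10, 10, 10, 10, 10, 10, 1] (20 cycles, including the fixed point 0).
191 − 20 = 171 transpositions; sign(π) = (−1)^171 = -1.
(152|191)_J = -1 (Zolotarev's lemma cross-check).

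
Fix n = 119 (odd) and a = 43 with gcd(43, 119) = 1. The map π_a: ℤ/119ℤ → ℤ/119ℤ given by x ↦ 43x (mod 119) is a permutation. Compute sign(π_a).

+1

Trace 43: π^k(43) = [43, 64, 15, 50, 8, 106, 36] for k=0..6.
Cycle type of π: 8×14 + 1×7; total 21 cycles.
sign(π) = (−1)^{n − #cycles} = (−1)^{119−21} = (−1)^98 = +1.
Via Zolotarev, sign(π_{43}) = (43|119) = +1.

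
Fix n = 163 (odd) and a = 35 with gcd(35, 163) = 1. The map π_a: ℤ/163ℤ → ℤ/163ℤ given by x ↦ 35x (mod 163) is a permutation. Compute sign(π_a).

Orbit of 119 under x↦35x: [119, 90, 53, 62, 51, 155, 46]… (length divides ord_163(35)).
3 cycles of lengths [81, 81, 1].
3 cycles on 163: each ℓ→(−1)^(ℓ−1), product (−1)^160 = +1.
Check: (35/163) = +1 by Zolotarev.

+1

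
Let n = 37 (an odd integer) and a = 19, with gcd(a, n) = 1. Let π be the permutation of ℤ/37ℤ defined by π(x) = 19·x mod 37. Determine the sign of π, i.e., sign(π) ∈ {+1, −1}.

Trace 25: π^k(25) = [25, 31, 34, 17, 27, 32, 16] for k=0..6.
2 cycles of lengths [36, 1].
n − c = 37 − 2 = 35; sign = (−1)^35 = -1.
Check: (19/37) = -1 by Zolotarev.

-1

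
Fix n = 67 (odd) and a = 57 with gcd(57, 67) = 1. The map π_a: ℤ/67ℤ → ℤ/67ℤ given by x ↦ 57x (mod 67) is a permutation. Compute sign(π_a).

-1

Orbit of 24 under x↦57x: [24, 28, 55, 53, 6, 7, 64]… (length divides ord_67(57)).
Cycle lengths of π_57 on ℤ/67ℤ: [66, 1]; 2 cycles in total.
2 cycles on 67: each ℓ→(−1)^(ℓ−1), product (−1)^65 = -1.
Via Zolotarev, sign(π_{57}) = (57|67) = -1.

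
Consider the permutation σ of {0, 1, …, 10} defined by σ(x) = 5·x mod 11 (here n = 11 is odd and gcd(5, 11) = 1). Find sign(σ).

+1

Start at x=4: 4 → 9 → 1 → 5 → 3 → 4 (one orbit).
Cycle type of π: 5×2 + 1; total 3 cycles.
3 cycles on 11: each ℓ→(−1)^(ℓ−1), product (−1)^8 = +1.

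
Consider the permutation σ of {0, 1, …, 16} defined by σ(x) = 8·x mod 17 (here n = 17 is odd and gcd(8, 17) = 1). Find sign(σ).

+1

Trace 9: π^k(9) = [9, 4, 15, 1, 8, 13, 2] for k=0..6.
Decompose π into cycles: lengths [8, 8, 1] (3 cycles, including the fixed point 0).
3 cycles on 17: each ℓ→(−1)^(ℓ−1), product (−1)^14 = +1.
Via Zolotarev, sign(π_{8}) = (8|17) = +1.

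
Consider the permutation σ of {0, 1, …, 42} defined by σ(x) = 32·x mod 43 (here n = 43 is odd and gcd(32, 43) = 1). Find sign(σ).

Start at x=41: 41 → 22 → 16 → 39 → 1 → 32 → 35 → … (one orbit).
Cycle type of π: 14×3 + 1; total 4 cycles.
Σ(ℓ_i−1) = 43−4 = 39; sign = (−1)^39 = -1.
Via Zolotarev, sign(π_{32}) = (32|43) = -1.

-1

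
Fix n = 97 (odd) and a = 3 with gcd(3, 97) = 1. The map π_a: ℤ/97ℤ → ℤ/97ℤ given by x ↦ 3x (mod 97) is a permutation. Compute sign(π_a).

Trace 93: π^k(93) = [93, 85, 61, 86, 64, 95, 91] for k=0..6.
The orbit structure of x ↦ 3x mod 97: 3 orbits of sizes [48, 48, 1].
3 cycles on 97: each ℓ→(−1)^(ℓ−1), product (−1)^94 = +1.

+1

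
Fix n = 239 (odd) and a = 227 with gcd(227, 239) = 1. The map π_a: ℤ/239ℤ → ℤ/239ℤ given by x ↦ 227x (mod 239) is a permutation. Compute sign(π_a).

Orbit of 174 under x↦227x: [174, 63, 200, 229, 120, 233, 72]… (length divides ord_239(227)).
2 cycles of lengths [238, 1].
239 − 2 = 237 transpositions; sign(π) = (−1)^237 = -1.

-1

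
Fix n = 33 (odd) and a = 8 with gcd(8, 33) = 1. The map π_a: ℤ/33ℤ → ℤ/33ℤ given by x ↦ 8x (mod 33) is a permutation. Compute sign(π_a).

+1

Trace 16: π^k(16) = [16, 29, 1, 8, 31, 17, 4] for k=0..6.
5 cycles of lengths [10, 10, 10, 2, 1].
sign(π) = (−1)^{n − #cycles} = (−1)^{33−5} = (−1)^28 = +1.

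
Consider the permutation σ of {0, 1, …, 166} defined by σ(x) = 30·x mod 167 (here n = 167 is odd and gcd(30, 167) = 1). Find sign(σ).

Orbit of 129 under x↦30x: [129, 29, 35, 48, 104, 114, 80]… (length divides ord_167(30)).
π_30 has 2 disjoint cycles with lengths [166, 1] on {0,…,166}.
n − c = 167 − 2 = 165; sign = (−1)^165 = -1.

-1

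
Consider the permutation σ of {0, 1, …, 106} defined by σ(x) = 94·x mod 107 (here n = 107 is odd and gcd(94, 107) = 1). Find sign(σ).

Trace 99: π^k(99) = [99, 104, 39, 28, 64, 24, 9] for k=0..6.
Cycle type of π: 106 + 1; total 2 cycles.
107 − 2 = 105 transpositions; sign(π) = (−1)^105 = -1.

-1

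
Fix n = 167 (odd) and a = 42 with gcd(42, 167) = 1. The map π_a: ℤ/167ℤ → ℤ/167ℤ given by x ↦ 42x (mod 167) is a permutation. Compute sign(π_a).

Trace 122: π^k(122) = [122, 114, 112, 28, 7, 127, 157] for k=0..6.
Cycle type of π: 83×2 + 1; total 3 cycles.
3 cycles on 167: each ℓ→(−1)^(ℓ−1), product (−1)^164 = +1.

+1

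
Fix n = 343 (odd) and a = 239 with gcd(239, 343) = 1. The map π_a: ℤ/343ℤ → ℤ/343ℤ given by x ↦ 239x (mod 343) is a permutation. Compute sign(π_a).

Start at x=134: 134 → 127 → 169 → 260 → 57 → 246 → 141 → … (one orbit).
π_239 has 19 disjoint cycles with lengths [49, 49, 49, 49, 49, 49, 7, 7, 7, 7, 7, 7, 1, 1, 1, 1, 1, 1, 1] on {0,…,342}.
343 − 19 = 324 transpositions; sign(π) = (−1)^324 = +1.
Zolotarev: (239|343) = +1, matching the cycle-count sign.

+1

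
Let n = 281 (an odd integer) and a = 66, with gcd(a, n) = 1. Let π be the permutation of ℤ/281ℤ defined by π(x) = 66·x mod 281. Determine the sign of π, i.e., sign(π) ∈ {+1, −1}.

Trace 183: π^k(183) = [183, 276, 232, 138, 116, 69, 58] for k=0..6.
3 cycles of lengths [140, 140, 1].
3 cycles on 281: each ℓ→(−1)^(ℓ−1), product (−1)^278 = +1.

+1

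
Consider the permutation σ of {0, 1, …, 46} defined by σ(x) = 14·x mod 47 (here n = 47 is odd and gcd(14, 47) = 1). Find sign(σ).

Start at x=7: 7 → 4 → 9 → 32 → 25 → 21 → 12 → … (one orbit).
The orbit structure of x ↦ 14x mod 47: 3 orbits of sizes [23, 23, 1].
n − c = 47 − 3 = 44; sign = (−1)^44 = +1.
Via Zolotarev, sign(π_{14}) = (14|47) = +1.

+1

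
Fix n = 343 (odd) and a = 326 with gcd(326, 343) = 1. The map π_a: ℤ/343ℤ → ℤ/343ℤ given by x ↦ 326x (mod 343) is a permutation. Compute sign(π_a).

+1

Start at x=331: 331 → 204 → 305 → 303 → 337 → 102 → 324 → … (one orbit).
Cycle type of π: 147×2 + 21×2 + 3×2 + 1; total 7 cycles.
n − c = 343 − 7 = 336; sign = (−1)^336 = +1.
The Jacobi symbol (326|343) = +1 (Zolotarev) agrees.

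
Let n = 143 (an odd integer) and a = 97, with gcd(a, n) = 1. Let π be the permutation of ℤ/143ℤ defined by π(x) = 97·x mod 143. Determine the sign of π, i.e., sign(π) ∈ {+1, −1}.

Orbit of 141 under x↦97x: [141, 92, 58, 49, 34, 9, 15]… (length divides ord_143(97)).
Cycle lengths of π_97 on ℤ/143ℤ: [60, 60, 12, 5, 5, 1]; 6 cycles in total.
Σ(ℓ_i−1) = 143−6 = 137; sign = (−1)^137 = -1.
Via Zolotarev, sign(π_{97}) = (97|143) = -1.

-1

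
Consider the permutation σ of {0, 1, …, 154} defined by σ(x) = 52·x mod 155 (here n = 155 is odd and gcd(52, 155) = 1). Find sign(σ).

Trace 109: π^k(109) = [109, 88, 81, 27, 9, 3, 1] for k=0..6.
Cycle lengths of π_52 on ℤ/155ℤ: [60, 60, 30, 4, 1]; 5 cycles in total.
sign(π) = (−1)^{n − #cycles} = (−1)^{155−5} = (−1)^150 = +1.

+1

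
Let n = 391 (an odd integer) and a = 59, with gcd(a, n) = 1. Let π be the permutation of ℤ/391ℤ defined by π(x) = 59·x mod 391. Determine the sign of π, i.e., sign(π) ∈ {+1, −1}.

Orbit of 72 under x↦59x: [72, 338, 1, 59, 353, 104, 271]… (length divides ord_391(59)).
Cycle type of π: 88×4 + 11×2 + 8×2 + 1; total 9 cycles.
391 − 9 = 382 transpositions; sign(π) = (−1)^382 = +1.
(59|391)_J = +1 (Zolotarev's lemma cross-check).

+1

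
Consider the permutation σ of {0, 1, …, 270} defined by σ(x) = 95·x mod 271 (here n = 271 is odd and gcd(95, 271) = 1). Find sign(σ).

Orbit of 139 under x↦95x: [139, 197, 16, 165, 228, 251, 268]… (length divides ord_271(95)).
π_95 has 2 disjoint cycles with lengths [270, 1] on {0,…,270}.
2 cycles on 271: each ℓ→(−1)^(ℓ−1), product (−1)^269 = -1.

-1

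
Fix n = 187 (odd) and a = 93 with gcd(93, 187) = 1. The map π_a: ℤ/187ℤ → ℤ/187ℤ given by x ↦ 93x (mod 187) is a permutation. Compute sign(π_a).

+1

Trace 168: π^k(168) = [168, 103, 42, 166, 104, 135, 26] for k=0..6.
Cycle lengths of π_93 on ℤ/187ℤ: [40, 40, 40, 40, 8, 8, 5, 5, 1]; 9 cycles in total.
sign(π) = (−1)^{n − #cycles} = (−1)^{187−9} = (−1)^178 = +1.
(93|187)_J = +1 (Zolotarev's lemma cross-check).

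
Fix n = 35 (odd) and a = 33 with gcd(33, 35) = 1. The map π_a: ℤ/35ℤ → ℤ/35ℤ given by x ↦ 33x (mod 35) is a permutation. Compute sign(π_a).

Orbit of 11 under x↦33x: [11, 13, 9, 17, 1, 33, 4]… (length divides ord_35(33)).
π_33 has 5 disjoint cycles with lengths [12, 12, 6, 4, 1] on {0,…,34}.
With 5 cycles on 35 points, sign = (−1)^{35−5} = +1.
Check: (33/35) = +1 by Zolotarev.

+1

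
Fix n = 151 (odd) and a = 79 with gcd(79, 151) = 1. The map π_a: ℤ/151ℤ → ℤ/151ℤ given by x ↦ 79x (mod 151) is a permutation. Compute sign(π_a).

Trace 92: π^k(92) = [92, 20, 70, 94, 27, 19, 142] for k=0..6.
4 cycles of lengths [50, 50, 50, 1].
With 4 cycles on 151 points, sign = (−1)^{151−4} = -1.
The Jacobi symbol (79|151) = -1 (Zolotarev) agrees.

-1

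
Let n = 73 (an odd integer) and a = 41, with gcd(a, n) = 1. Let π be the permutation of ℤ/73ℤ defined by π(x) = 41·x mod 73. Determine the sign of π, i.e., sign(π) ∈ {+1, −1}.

+1

Start at x=1: 1 → 41 → 2 → 9 → 4 → 18 → 8 → … (one orbit).
π_41 has 5 disjoint cycles with lengths [18, 18, 18, 18, 1] on {0,…,72}.
Σ(ℓ_i−1) = 73−5 = 68; sign = (−1)^68 = +1.
The Jacobi symbol (41|73) = +1 (Zolotarev) agrees.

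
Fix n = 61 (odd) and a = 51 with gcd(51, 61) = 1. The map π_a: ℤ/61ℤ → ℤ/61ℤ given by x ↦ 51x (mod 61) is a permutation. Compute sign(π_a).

-1

Trace 15: π^k(15) = [15, 33, 36, 6, 1, 51, 39] for k=0..6.
The orbit structure of x ↦ 51x mod 61: 2 orbits of sizes [60, 1].
2 cycles on 61: each ℓ→(−1)^(ℓ−1), product (−1)^59 = -1.
(51|61)_J = -1 (Zolotarev's lemma cross-check).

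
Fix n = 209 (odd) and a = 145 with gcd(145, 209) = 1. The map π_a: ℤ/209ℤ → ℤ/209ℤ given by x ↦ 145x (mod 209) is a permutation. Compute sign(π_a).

+1

Orbit of 102 under x↦145x: [102, 160, 1, 145, 125, 151, 159]… (length divides ord_209(145)).
π_145 has 11 disjoint cycles with lengths [30, 30, 30, 30, 30, 30, 10, 6, 6, 6, 1] on {0,…,208}.
11 cycles on 209: each ℓ→(−1)^(ℓ−1), product (−1)^198 = +1.
Zolotarev: (145|209) = +1, matching the cycle-count sign.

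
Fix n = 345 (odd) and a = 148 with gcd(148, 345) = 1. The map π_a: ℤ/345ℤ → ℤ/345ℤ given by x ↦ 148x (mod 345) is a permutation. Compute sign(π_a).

Start at x=268: 268 → 334 → 97 → 211 → 178 → 124 → 67 → … (one orbit).
Cycle type of π: 44×6 + 22×3 + 4×3 + 1×3; total 15 cycles.
Σ(ℓ_i−1) = 345−15 = 330; sign = (−1)^330 = +1.

+1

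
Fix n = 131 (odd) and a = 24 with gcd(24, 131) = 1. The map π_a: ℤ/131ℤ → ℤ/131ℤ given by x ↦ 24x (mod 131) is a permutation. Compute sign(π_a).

Start at x=39: 39 → 19 → 63 → 71 → 1 → 24 → 52 → … (one orbit).
The orbit structure of x ↦ 24x mod 131: 6 orbits of sizes [26, 26, 26, 26, 26, 1].
131 − 6 = 125 transpositions; sign(π) = (−1)^125 = -1.
Check: (24/131) = -1 by Zolotarev.

-1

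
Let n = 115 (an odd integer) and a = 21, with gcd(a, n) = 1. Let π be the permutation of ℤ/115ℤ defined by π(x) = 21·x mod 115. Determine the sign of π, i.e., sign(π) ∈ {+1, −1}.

Trace 6: π^k(6) = [6, 11, 1, 21, 96, 61, 16] for k=0..6.
Decompose π into cycles: lengths [22, 22, 22, 22, 22, 1, 1, 1, 1, 1] (10 cycles, including the fixed point 0).
10 cycles on 115: each ℓ→(−1)^(ℓ−1), product (−1)^105 = -1.
Via Zolotarev, sign(π_{21}) = (21|115) = -1.

-1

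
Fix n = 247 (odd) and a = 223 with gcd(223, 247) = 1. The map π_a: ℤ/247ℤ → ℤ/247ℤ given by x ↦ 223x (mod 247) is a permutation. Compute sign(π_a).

Start at x=128: 128 → 139 → 122 → 36 → 124 → 235 → 41 → … (one orbit).
9 cycles of lengths [36, 36, 36, 36, 36, 36, 18, 12, 1].
9 cycles on 247: each ℓ→(−1)^(ℓ−1), product (−1)^238 = +1.
The Jacobi symbol (223|247) = +1 (Zolotarev) agrees.

+1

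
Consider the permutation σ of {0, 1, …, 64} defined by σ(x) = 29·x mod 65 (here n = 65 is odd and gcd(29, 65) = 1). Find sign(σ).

Trace 16: π^k(16) = [16, 9, 1, 29, 61, 14] for k=0..5.
Cycle type of π: 6×8 + 3×4 + 2×2 + 1; total 15 cycles.
sign(π) = (−1)^{n − #cycles} = (−1)^{65−15} = (−1)^50 = +1.
(29|65)_J = +1 (Zolotarev's lemma cross-check).

+1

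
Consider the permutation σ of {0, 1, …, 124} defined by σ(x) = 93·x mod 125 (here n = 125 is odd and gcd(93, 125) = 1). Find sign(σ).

-1

Trace 107: π^k(107) = [107, 76, 68, 74, 7, 26, 43] for k=0..6.
12 cycles of lengths [20, 20, 20, 20, 20, 4, 4, 4, 4, 4, 4, 1].
12 cycles on 125: each ℓ→(−1)^(ℓ−1), product (−1)^113 = -1.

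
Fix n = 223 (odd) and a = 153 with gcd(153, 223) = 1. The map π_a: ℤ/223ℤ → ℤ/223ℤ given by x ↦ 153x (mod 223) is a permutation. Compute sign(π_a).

Trace 126: π^k(126) = [126, 100, 136, 69, 76, 32, 213] for k=0..6.
The orbit structure of x ↦ 153x mod 223: 3 orbits of sizes [111, 111, 1].
sign(π) = (−1)^{n − #cycles} = (−1)^{223−3} = (−1)^220 = +1.
Via Zolotarev, sign(π_{153}) = (153|223) = +1.

+1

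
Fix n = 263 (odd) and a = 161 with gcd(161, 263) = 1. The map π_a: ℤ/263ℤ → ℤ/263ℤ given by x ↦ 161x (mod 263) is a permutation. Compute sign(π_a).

Orbit of 74 under x↦161x: [74, 79, 95, 41, 26, 241, 140]… (length divides ord_263(161)).
The orbit structure of x ↦ 161x mod 263: 2 orbits of sizes [262, 1].
2 cycles on 263: each ℓ→(−1)^(ℓ−1), product (−1)^261 = -1.
Check: (161/263) = -1 by Zolotarev.

-1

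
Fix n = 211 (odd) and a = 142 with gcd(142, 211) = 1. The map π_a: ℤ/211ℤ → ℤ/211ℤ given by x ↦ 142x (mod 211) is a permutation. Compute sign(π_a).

-1

Start at x=125: 125 → 26 → 105 → 140 → 46 → 202 → 199 → … (one orbit).
π_142 has 2 disjoint cycles with lengths [210, 1] on {0,…,210}.
2 cycles on 211: each ℓ→(−1)^(ℓ−1), product (−1)^209 = -1.
The Jacobi symbol (142|211) = -1 (Zolotarev) agrees.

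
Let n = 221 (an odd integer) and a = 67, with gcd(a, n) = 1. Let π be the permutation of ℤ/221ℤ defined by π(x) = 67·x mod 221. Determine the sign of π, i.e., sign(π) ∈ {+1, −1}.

-1

Orbit of 120 under x↦67x: [120, 84, 103, 50, 35, 135, 205]… (length divides ord_221(67)).
The orbit structure of x ↦ 67x mod 221: 26 orbits of sizes [12, 12, 12, 12, 12, 12, 12, 12, 12, 12, 12, 12, 12, 12, 12, 12, 12, 2, 2, 2, 2, 2, 2, 2, 2, 1].
221 − 26 = 195 transpositions; sign(π) = (−1)^195 = -1.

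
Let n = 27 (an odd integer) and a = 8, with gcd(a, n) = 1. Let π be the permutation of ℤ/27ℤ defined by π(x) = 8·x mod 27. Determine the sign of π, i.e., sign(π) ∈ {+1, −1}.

Orbit of 26 under x↦8x: [26, 19, 17, 1, 8, 10]… (length divides ord_27(8)).
The orbit structure of x ↦ 8x mod 27: 8 orbits of sizes [6, 6, 6, 2, 2, 2, 2, 1].
n − c = 27 − 8 = 19; sign = (−1)^19 = -1.
Zolotarev: (8|27) = -1, matching the cycle-count sign.

-1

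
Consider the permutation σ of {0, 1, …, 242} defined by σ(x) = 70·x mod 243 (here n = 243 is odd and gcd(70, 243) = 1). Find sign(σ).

Start at x=79: 79 → 184 → 1 → 70 → 40 → 127 → 142 → … (one orbit).
Cycle lengths of π_70 on ℤ/243ℤ: [81, 81, 27, 27, 9, 9, 3, 3, 1, 1, 1]; 11 cycles in total.
243 − 11 = 232 transpositions; sign(π) = (−1)^232 = +1.
(70|243)_J = +1 (Zolotarev's lemma cross-check).

+1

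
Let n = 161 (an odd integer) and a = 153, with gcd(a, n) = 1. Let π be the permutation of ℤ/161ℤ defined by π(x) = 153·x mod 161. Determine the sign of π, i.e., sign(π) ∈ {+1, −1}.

Trace 1: π^k(1) = [1, 153, 64, 132, 71, 76, 36] for k=0..6.
The orbit structure of x ↦ 153x mod 161: 11 orbits of sizes [22, 22, 22, 22, 22, 22, 22, 2, 2, 2, 1].
sign(π) = (−1)^{n − #cycles} = (−1)^{161−11} = (−1)^150 = +1.

+1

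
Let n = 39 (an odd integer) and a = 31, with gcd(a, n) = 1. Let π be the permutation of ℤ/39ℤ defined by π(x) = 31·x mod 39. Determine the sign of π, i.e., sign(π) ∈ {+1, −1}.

Orbit of 25 under x↦31x: [25, 34, 1, 31]… (length divides ord_39(31)).
Cycle lengths of π_31 on ℤ/39ℤ: [4, 4, 4, 4, 4, 4, 4, 4, 4, 1, 1, 1]; 12 cycles in total.
n − c = 39 − 12 = 27; sign = (−1)^27 = -1.
Via Zolotarev, sign(π_{31}) = (31|39) = -1.

-1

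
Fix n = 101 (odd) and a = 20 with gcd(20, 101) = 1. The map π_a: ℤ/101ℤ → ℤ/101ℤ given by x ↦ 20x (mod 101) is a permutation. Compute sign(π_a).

+1

Orbit of 23 under x↦20x: [23, 56, 9, 79, 65, 88, 43]… (length divides ord_101(20)).
3 cycles of lengths [50, 50, 1].
sign(π) = (−1)^{n − #cycles} = (−1)^{101−3} = (−1)^98 = +1.
The Jacobi symbol (20|101) = +1 (Zolotarev) agrees.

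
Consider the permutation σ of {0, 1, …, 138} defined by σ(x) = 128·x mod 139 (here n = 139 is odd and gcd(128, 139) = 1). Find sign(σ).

-1

Trace 27: π^k(27) = [27, 120, 70, 64, 130, 99, 23] for k=0..6.
The orbit structure of x ↦ 128x mod 139: 2 orbits of sizes [138, 1].
With 2 cycles on 139 points, sign = (−1)^{139−2} = -1.
Via Zolotarev, sign(π_{128}) = (128|139) = -1.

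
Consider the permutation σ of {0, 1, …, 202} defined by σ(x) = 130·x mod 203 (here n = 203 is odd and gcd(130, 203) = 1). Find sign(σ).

-1

Orbit of 193 under x↦130x: [193, 121, 99, 81, 177, 71, 95]… (length divides ord_203(130)).
π_130 has 6 disjoint cycles with lengths [84, 84, 28, 3, 3, 1] on {0,…,202}.
n − c = 203 − 6 = 197; sign = (−1)^197 = -1.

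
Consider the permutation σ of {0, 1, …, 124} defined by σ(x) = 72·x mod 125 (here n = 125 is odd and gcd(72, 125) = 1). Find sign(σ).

-1

Orbit of 42 under x↦72x: [42, 24, 103, 41, 77, 44, 43]… (length divides ord_125(72)).
Cycle type of π: 100 + 20 + 4 + 1; total 4 cycles.
4 cycles on 125: each ℓ→(−1)^(ℓ−1), product (−1)^121 = -1.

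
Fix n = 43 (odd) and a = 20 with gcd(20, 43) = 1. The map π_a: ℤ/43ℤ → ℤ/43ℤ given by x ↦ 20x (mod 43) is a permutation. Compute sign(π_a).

Trace 41: π^k(41) = [41, 3, 17, 39, 6, 34, 35] for k=0..6.
The orbit structure of x ↦ 20x mod 43: 2 orbits of sizes [42, 1].
2 cycles on 43: each ℓ→(−1)^(ℓ−1), product (−1)^41 = -1.

-1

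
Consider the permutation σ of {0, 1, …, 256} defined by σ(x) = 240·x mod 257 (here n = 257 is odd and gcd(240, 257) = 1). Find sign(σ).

+1

Trace 64: π^k(64) = [64, 197, 249, 136, 1, 240, 32] for k=0..6.
Cycle type of π: 32×8 + 1; total 9 cycles.
9 cycles on 257: each ℓ→(−1)^(ℓ−1), product (−1)^248 = +1.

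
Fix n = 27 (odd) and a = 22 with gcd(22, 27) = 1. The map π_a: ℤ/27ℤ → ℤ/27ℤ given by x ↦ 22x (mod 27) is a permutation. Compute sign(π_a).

+1

Start at x=13: 13 → 16 → 1 → 22 → 25 → 10 → 4 → … (one orbit).
π_22 has 7 disjoint cycles with lengths [9, 9, 3, 3, 1, 1, 1] on {0,…,26}.
Σ(ℓ_i−1) = 27−7 = 20; sign = (−1)^20 = +1.
(22|27)_J = +1 (Zolotarev's lemma cross-check).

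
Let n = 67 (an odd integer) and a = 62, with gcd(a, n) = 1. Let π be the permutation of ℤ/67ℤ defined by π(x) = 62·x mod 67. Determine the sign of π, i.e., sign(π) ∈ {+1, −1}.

Start at x=62: 62 → 25 → 9 → 22 → 24 → 14 → 64 → … (one orbit).
The orbit structure of x ↦ 62x mod 67: 7 orbits of sizes [11, 11, 11, 11, 11, 11, 1].
With 7 cycles on 67 points, sign = (−1)^{67−7} = +1.
The Jacobi symbol (62|67) = +1 (Zolotarev) agrees.

+1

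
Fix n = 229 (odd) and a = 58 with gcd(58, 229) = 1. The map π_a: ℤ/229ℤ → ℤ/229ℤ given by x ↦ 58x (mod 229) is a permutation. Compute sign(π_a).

Trace 138: π^k(138) = [138, 218, 49, 94, 185, 196, 147] for k=0..6.
Cycle type of π: 114×2 + 1; total 3 cycles.
229 − 3 = 226 transpositions; sign(π) = (−1)^226 = +1.
Check: (58/229) = +1 by Zolotarev.

+1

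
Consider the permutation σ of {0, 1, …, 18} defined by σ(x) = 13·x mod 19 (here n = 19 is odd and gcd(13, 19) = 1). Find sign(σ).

-1

Trace 7: π^k(7) = [7, 15, 5, 8, 9, 3, 1] for k=0..6.
2 cycles of lengths [18, 1].
Σ(ℓ_i−1) = 19−2 = 17; sign = (−1)^17 = -1.
Check: (13/19) = -1 by Zolotarev.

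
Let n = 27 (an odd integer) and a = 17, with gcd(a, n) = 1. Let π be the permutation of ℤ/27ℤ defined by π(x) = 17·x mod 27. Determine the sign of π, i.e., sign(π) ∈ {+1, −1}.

-1

Trace 8: π^k(8) = [8, 1, 17, 19, 26, 10] for k=0..5.
Decompose π into cycles: lengths [6, 6, 6, 2, 2, 2, 2, 1] (8 cycles, including the fixed point 0).
sign(π) = (−1)^{n − #cycles} = (−1)^{27−8} = (−1)^19 = -1.
Via Zolotarev, sign(π_{17}) = (17|27) = -1.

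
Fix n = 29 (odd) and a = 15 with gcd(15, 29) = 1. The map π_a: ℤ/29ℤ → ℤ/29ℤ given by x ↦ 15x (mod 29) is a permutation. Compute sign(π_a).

-1

Trace 9: π^k(9) = [9, 19, 24, 12, 6, 3, 16] for k=0..6.
The orbit structure of x ↦ 15x mod 29: 2 orbits of sizes [28, 1].
With 2 cycles on 29 points, sign = (−1)^{29−2} = -1.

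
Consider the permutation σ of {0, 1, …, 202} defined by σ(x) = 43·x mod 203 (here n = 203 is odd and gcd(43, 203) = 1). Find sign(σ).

Trace 15: π^k(15) = [15, 36, 127, 183, 155, 169, 162] for k=0..6.
14 cycles of lengths [28, 28, 28, 28, 28, 28, 28, 1, 1, 1, 1, 1, 1, 1].
203 − 14 = 189 transpositions; sign(π) = (−1)^189 = -1.
Check: (43/203) = -1 by Zolotarev.

-1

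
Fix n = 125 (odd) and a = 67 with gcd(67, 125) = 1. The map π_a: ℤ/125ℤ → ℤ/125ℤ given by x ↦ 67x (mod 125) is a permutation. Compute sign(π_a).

Trace 11: π^k(11) = [11, 112, 4, 18, 81, 52, 109] for k=0..6.
Decompose π into cycles: lengths [100, 20, 4, 1] (4 cycles, including the fixed point 0).
n − c = 125 − 4 = 121; sign = (−1)^121 = -1.
Via Zolotarev, sign(π_{67}) = (67|125) = -1.

-1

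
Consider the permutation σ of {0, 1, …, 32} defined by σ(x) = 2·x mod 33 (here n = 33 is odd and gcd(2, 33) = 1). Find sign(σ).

+1

Orbit of 25 under x↦2x: [25, 17, 1, 2, 4, 8, 16]… (length divides ord_33(2)).
5 cycles of lengths [10, 10, 10, 2, 1].
n − c = 33 − 5 = 28; sign = (−1)^28 = +1.
The Jacobi symbol (2|33) = +1 (Zolotarev) agrees.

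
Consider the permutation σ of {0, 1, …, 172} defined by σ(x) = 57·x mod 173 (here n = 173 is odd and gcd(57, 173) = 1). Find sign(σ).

Start at x=57: 57 → 135 → 83 → 60 → 133 → 142 → 136 → … (one orbit).
5 cycles of lengths [43, 43, 43, 43, 1].
173 − 5 = 168 transpositions; sign(π) = (−1)^168 = +1.
Check: (57/173) = +1 by Zolotarev.

+1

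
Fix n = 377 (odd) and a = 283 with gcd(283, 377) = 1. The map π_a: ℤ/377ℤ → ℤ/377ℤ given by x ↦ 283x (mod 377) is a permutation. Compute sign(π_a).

Orbit of 152 under x↦283x: [152, 38, 198, 238, 248, 62, 204]… (length divides ord_377(283)).
Cycle type of π: 42×8 + 14×2 + 6×2 + 1; total 13 cycles.
sign(π) = (−1)^{n − #cycles} = (−1)^{377−13} = (−1)^364 = +1.
Via Zolotarev, sign(π_{283}) = (283|377) = +1.

+1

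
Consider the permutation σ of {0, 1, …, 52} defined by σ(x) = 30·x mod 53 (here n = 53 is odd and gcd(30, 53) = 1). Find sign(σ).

-1

Trace 30: π^k(30) = [30, 52, 23, 1] for k=0..3.
Decompose π into cycles: lengths [4, 4, 4, 4, 4, 4, 4, 4, 4, 4, 4, 4, 4, 1] (14 cycles, including the fixed point 0).
sign(π) = (−1)^{n − #cycles} = (−1)^{53−14} = (−1)^39 = -1.
Via Zolotarev, sign(π_{30}) = (30|53) = -1.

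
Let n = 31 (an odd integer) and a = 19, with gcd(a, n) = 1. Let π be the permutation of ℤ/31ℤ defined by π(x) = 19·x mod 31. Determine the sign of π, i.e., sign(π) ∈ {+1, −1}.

Orbit of 28 under x↦19x: [28, 5, 2, 7, 9, 16, 25]… (length divides ord_31(19)).
Cycle lengths of π_19 on ℤ/31ℤ: [15, 15, 1]; 3 cycles in total.
n − c = 31 − 3 = 28; sign = (−1)^28 = +1.
(19|31)_J = +1 (Zolotarev's lemma cross-check).

+1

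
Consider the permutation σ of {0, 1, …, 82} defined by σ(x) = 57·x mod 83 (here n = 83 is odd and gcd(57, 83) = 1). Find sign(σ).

-1

Trace 25: π^k(25) = [25, 14, 51, 2, 31, 24, 40] for k=0..6.
Cycle type of π: 82 + 1; total 2 cycles.
Σ(ℓ_i−1) = 83−2 = 81; sign = (−1)^81 = -1.
Zolotarev: (57|83) = -1, matching the cycle-count sign.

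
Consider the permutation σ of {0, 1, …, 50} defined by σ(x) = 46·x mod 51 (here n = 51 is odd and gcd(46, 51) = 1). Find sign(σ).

-1

Trace 31: π^k(31) = [31, 49, 10, 1, 46, 25, 28] for k=0..6.
The orbit structure of x ↦ 46x mod 51: 6 orbits of sizes [16, 16, 16, 1, 1, 1].
51 − 6 = 45 transpositions; sign(π) = (−1)^45 = -1.
(46|51)_J = -1 (Zolotarev's lemma cross-check).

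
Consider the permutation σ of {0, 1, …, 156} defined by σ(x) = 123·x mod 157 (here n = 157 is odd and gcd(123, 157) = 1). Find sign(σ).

-1

Trace 79: π^k(79) = [79, 140, 107, 130, 133, 31, 45] for k=0..6.
Decompose π into cycles: lengths [156, 1] (2 cycles, including the fixed point 0).
With 2 cycles on 157 points, sign = (−1)^{157−2} = -1.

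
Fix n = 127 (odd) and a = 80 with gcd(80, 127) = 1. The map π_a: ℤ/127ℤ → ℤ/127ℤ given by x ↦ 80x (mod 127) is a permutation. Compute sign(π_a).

Start at x=94: 94 → 27 → 1 → 80 → 50 → 63 → 87 → … (one orbit).
The orbit structure of x ↦ 80x mod 127: 4 orbits of sizes [42, 42, 42, 1].
Σ(ℓ_i−1) = 127−4 = 123; sign = (−1)^123 = -1.
Via Zolotarev, sign(π_{80}) = (80|127) = -1.

-1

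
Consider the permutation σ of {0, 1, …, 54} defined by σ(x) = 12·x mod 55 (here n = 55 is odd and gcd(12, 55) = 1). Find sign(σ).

-1

Trace 23: π^k(23) = [23, 1, 12, 34] for k=0..3.
Decompose π into cycles: lengths [4, 4, 4, 4, 4, 4, 4, 4, 4, 4, 4, 1, 1, 1, 1, 1, 1, 1, 1, 1, 1, 1] (22 cycles, including the fixed point 0).
sign(π) = (−1)^{n − #cycles} = (−1)^{55−22} = (−1)^33 = -1.
Check: (12/55) = -1 by Zolotarev.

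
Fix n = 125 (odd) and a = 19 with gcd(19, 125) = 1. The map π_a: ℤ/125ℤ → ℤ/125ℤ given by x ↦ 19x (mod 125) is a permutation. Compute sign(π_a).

+1

Start at x=19: 19 → 111 → 109 → 71 → 99 → 6 → 114 → … (one orbit).
Cycle lengths of π_19 on ℤ/125ℤ: [50, 50, 10, 10, 2, 2, 1]; 7 cycles in total.
With 7 cycles on 125 points, sign = (−1)^{125−7} = +1.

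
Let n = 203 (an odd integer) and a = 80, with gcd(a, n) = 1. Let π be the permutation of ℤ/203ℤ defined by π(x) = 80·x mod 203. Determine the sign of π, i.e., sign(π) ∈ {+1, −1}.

Trace 198: π^k(198) = [198, 6, 74, 33, 1, 80, 107] for k=0..6.
Decompose π into cycles: lengths [42, 42, 42, 42, 14, 14, 6, 1] (8 cycles, including the fixed point 0).
203 − 8 = 195 transpositions; sign(π) = (−1)^195 = -1.

-1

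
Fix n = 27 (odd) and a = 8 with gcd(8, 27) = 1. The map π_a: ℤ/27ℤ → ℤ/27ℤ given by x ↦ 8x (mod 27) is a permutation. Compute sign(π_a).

Orbit of 10 under x↦8x: [10, 26, 19, 17, 1, 8]… (length divides ord_27(8)).
π_8 has 8 disjoint cycles with lengths [6, 6, 6, 2, 2, 2, 2, 1] on {0,…,26}.
Σ(ℓ_i−1) = 27−8 = 19; sign = (−1)^19 = -1.

-1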